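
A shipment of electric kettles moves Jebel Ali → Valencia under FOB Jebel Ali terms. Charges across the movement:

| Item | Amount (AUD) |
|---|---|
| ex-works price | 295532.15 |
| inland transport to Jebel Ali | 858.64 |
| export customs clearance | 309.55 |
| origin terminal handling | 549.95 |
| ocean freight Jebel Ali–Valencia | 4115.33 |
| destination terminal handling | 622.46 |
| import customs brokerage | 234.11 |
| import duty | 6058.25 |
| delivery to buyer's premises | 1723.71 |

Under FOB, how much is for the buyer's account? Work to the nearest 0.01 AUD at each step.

Buyer's account: AUD 12753.86

FOB: the seller bears costs until goods are on board at the origin port; the buyer bears freight, insurance and all costs thereafter.
Seller's account: goods 295532.15 + inland to port 858.64 + export clearance 309.55 + origin terminal 549.95 = 297250.29
Buyer's account: freight 4115.33 + destination terminal 622.46 + brokerage 234.11 + duty 6058.25 + delivery 1723.71 = 12753.86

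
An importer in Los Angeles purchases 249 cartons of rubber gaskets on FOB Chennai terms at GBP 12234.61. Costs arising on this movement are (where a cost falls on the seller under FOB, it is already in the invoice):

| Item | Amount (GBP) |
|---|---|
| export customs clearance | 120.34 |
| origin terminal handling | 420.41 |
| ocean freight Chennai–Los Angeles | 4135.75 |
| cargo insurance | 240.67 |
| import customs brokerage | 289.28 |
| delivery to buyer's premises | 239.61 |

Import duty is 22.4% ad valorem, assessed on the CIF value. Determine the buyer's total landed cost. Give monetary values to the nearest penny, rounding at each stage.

Total landed cost: GBP 20860.79

FOB: the seller bears costs until goods are on board at the origin port; the buyer bears freight, insurance and all costs thereafter.
Already in the invoice (seller's account under FOB): export clearance, origin terminal — exclude.
CIF value = FOB price + freight + insurance = 12234.61 + 4135.75 + 240.67 = 16611.03
Import duty = 16611.03 × 22.4% = 3720.87
Buyer bears: freight 4135.75 + insurance 240.67 + brokerage 289.28 + delivery 239.61 + duty 3720.87 = 8626.18
Landed cost = invoice 12234.61 + 8626.18 = 20860.79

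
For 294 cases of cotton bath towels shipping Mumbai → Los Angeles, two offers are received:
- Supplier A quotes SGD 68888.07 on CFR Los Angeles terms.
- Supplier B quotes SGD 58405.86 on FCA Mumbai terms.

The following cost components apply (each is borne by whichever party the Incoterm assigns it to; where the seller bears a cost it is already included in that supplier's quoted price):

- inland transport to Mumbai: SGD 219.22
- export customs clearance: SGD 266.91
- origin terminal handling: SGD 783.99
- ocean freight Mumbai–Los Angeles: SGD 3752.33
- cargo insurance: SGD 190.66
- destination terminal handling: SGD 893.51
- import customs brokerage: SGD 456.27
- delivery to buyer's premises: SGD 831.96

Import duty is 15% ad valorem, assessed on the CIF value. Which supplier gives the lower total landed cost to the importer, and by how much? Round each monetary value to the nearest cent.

Supplier B is cheaper by SGD 6837.77

Supplier A (CFR):
CIF value = CFR price + insurance = 68888.07 + 190.66 = 69078.73
Import duty = 69078.73 × 15% = 10361.81
Buyer bears (A): 190.66 + 893.51 + 456.27 + 831.96 = 2372.40
Landed cost (A) = invoice 68888.07 + 2372.40 + duty 10361.81 = 81622.28
Supplier B (FCA):
CIF value = FCA price + origin terminal + freight + insurance = 58405.86 + 783.99 + 3752.33 + 190.66 = 63132.84
Import duty = 63132.84 × 15% = 9469.93
Buyer bears (B): 783.99 + 3752.33 + 190.66 + 893.51 + 456.27 + 831.96 = 6908.72
Landed cost (B) = invoice 58405.86 + 6908.72 + duty 9469.93 = 74784.51
Difference = |81622.28 − 74784.51| = 6837.77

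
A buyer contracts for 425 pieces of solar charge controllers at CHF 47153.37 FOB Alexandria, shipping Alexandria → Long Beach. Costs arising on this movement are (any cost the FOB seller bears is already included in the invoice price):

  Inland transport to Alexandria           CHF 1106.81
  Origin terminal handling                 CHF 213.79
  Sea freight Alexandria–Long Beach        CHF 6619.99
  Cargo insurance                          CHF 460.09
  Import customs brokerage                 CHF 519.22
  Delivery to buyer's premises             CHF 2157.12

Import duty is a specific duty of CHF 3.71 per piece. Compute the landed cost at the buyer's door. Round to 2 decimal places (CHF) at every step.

Total landed cost: CHF 58486.54

FOB: the seller bears costs until goods are on board at the origin port; the buyer bears freight, insurance and all costs thereafter.
Already in the invoice (seller's account under FOB): inland to port, origin terminal — exclude.
CIF value = FOB price + freight + insurance = 47153.37 + 6619.99 + 460.09 = 54233.45
Import duty = 425 × 3.71 = 1576.75
Buyer bears: freight 6619.99 + insurance 460.09 + brokerage 519.22 + delivery 2157.12 + duty 1576.75 = 11333.17
Landed cost = invoice 47153.37 + 11333.17 = 58486.54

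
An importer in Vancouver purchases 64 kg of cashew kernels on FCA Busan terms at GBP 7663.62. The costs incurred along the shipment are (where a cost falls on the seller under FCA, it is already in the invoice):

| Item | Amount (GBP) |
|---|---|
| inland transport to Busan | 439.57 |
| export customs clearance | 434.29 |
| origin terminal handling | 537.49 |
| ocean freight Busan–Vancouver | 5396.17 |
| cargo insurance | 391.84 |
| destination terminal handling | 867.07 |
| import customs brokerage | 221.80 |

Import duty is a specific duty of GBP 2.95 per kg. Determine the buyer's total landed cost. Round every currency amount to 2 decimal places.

FCA: the seller delivers export-cleared goods to the carrier; the buyer bears costs from that point.
Already in the invoice (seller's account under FCA): inland to port, export clearance — exclude.
CIF value = FCA price + origin terminal + freight + insurance = 7663.62 + 537.49 + 5396.17 + 391.84 = 13989.12
Import duty = 64 × 2.95 = 188.80
Buyer bears: origin terminal 537.49 + freight 5396.17 + insurance 391.84 + destination terminal 867.07 + brokerage 221.80 + duty 188.80 = 7603.17
Landed cost = invoice 7663.62 + 7603.17 = 15266.79

Total landed cost: GBP 15266.79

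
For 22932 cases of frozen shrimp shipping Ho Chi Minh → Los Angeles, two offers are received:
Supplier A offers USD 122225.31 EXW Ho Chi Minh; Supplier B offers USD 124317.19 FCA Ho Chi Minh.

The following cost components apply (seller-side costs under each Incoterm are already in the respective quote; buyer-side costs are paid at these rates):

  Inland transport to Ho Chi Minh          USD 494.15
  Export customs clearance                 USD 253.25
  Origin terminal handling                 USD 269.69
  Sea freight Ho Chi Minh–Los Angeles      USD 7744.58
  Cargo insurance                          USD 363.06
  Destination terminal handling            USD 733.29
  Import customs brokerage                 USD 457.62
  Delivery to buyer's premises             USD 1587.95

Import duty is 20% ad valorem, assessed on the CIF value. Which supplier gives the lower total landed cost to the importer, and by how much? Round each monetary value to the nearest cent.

Supplier A is cheaper by USD 1613.37

Supplier A (EXW):
CIF value = EXW price + inland to port + export clearance + origin terminal + freight + insurance = 122225.31 + 494.15 + 253.25 + 269.69 + 7744.58 + 363.06 = 131350.04
Import duty = 131350.04 × 20% = 26270.01
Buyer bears (A): 494.15 + 253.25 + 269.69 + 7744.58 + 363.06 + 733.29 + 457.62 + 1587.95 = 11903.59
Landed cost (A) = invoice 122225.31 + 11903.59 + duty 26270.01 = 160398.91
Supplier B (FCA):
CIF value = FCA price + origin terminal + freight + insurance = 124317.19 + 269.69 + 7744.58 + 363.06 = 132694.52
Import duty = 132694.52 × 20% = 26538.90
Buyer bears (B): 269.69 + 7744.58 + 363.06 + 733.29 + 457.62 + 1587.95 = 11156.19
Landed cost (B) = invoice 124317.19 + 11156.19 + duty 26538.90 = 162012.28
Difference = |160398.91 − 162012.28| = 1613.37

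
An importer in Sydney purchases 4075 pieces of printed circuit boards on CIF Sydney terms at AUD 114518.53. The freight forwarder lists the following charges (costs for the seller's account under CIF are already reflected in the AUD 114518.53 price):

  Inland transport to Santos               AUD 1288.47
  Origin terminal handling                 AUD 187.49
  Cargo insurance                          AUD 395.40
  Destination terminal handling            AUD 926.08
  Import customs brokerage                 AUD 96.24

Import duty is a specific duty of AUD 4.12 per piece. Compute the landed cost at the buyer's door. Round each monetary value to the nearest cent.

Total landed cost: AUD 132329.85

CIF: the seller pays costs through ocean freight and marine insurance to the destination port.
Already in the invoice (seller's account under CIF): inland to port, origin terminal, insurance — exclude.
The CIF price already equals the CIF value: 114518.53
Import duty = 4075 × 4.12 = 16789.00
Buyer bears: destination terminal 926.08 + brokerage 96.24 + duty 16789.00 = 17811.32
Landed cost = invoice 114518.53 + 17811.32 = 132329.85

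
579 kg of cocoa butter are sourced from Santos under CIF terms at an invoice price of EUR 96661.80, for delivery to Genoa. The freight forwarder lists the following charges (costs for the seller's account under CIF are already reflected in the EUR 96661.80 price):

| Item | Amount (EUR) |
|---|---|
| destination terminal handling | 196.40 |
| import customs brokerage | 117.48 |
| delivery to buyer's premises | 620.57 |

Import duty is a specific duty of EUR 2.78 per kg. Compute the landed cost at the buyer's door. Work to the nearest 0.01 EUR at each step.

Total landed cost: EUR 99205.87

CIF: the seller pays costs through ocean freight and marine insurance to the destination port.
The CIF price already equals the CIF value: 96661.80
Import duty = 579 × 2.78 = 1609.62
Buyer bears: destination terminal 196.40 + brokerage 117.48 + delivery 620.57 + duty 1609.62 = 2544.07
Landed cost = invoice 96661.80 + 2544.07 = 99205.87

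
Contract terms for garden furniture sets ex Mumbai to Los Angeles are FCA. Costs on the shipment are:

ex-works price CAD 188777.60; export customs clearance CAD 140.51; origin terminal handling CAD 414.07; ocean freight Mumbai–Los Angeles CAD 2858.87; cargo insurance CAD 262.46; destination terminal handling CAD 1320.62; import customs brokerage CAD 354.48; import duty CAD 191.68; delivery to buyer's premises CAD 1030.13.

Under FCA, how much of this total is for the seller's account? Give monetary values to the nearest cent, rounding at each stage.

Seller's account: CAD 188918.11

FCA: the seller delivers export-cleared goods to the carrier; the buyer bears costs from that point.
Seller's account: goods 188777.60 + export clearance 140.51 = 188918.11
Buyer's account: origin terminal 414.07 + freight 2858.87 + insurance 262.46 + destination terminal 1320.62 + brokerage 354.48 + duty 191.68 + delivery 1030.13 = 6432.31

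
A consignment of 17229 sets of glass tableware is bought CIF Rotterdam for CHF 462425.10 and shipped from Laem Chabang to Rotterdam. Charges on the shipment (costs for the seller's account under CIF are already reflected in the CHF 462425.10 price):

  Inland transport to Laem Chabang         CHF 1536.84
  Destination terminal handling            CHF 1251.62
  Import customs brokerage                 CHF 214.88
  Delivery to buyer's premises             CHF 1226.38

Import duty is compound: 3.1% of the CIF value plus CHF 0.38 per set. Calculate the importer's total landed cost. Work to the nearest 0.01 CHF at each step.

CIF: the seller pays costs through ocean freight and marine insurance to the destination port.
Already in the invoice (seller's account under CIF): inland to port — exclude.
The CIF price already equals the CIF value: 462425.10
Ad valorem component: 462425.10 × 3.1% = 14335.18
Specific component: 17229 × 0.38 = 6547.02
Import duty = 14335.18 + 6547.02 = 20882.20
Buyer bears: destination terminal 1251.62 + brokerage 214.88 + delivery 1226.38 + duty 20882.20 = 23575.08
Landed cost = invoice 462425.10 + 23575.08 = 486000.18

Total landed cost: CHF 486000.18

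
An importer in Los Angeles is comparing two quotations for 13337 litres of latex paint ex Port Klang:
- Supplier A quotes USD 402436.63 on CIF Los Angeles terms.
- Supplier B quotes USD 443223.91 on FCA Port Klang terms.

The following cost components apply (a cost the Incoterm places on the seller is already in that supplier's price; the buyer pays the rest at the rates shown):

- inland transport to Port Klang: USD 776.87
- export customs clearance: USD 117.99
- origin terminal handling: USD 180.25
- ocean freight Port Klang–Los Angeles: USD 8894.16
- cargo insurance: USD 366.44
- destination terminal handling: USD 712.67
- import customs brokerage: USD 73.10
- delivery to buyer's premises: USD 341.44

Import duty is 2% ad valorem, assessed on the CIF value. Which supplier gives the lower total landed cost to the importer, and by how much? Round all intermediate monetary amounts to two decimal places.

Supplier A is cheaper by USD 51232.70

Supplier A (CIF):
The CIF price already equals the CIF value: 402436.63
Import duty = 402436.63 × 2% = 8048.73
Buyer bears (A): 712.67 + 73.10 + 341.44 = 1127.21
Landed cost (A) = invoice 402436.63 + 1127.21 + duty 8048.73 = 411612.57
Supplier B (FCA):
CIF value = FCA price + origin terminal + freight + insurance = 443223.91 + 180.25 + 8894.16 + 366.44 = 452664.76
Import duty = 452664.76 × 2% = 9053.30
Buyer bears (B): 180.25 + 8894.16 + 366.44 + 712.67 + 73.10 + 341.44 = 10568.06
Landed cost (B) = invoice 443223.91 + 10568.06 + duty 9053.30 = 462845.27
Difference = |411612.57 − 462845.27| = 51232.70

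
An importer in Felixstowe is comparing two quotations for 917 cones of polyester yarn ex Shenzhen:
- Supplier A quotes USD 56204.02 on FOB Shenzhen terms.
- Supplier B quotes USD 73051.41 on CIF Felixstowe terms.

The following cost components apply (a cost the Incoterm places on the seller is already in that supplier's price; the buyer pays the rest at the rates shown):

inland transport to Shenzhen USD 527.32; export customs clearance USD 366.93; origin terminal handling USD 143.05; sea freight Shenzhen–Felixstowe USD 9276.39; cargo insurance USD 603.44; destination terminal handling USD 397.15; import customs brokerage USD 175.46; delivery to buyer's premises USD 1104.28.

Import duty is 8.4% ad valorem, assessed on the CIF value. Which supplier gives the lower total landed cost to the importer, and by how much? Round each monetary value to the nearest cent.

Supplier A (FOB):
CIF value = FOB price + freight + insurance = 56204.02 + 9276.39 + 603.44 = 66083.85
Import duty = 66083.85 × 8.4% = 5551.04
Buyer bears (A): 9276.39 + 603.44 + 397.15 + 175.46 + 1104.28 = 11556.72
Landed cost (A) = invoice 56204.02 + 11556.72 + duty 5551.04 = 73311.78
Supplier B (CIF):
The CIF price already equals the CIF value: 73051.41
Import duty = 73051.41 × 8.4% = 6136.32
Buyer bears (B): 397.15 + 175.46 + 1104.28 = 1676.89
Landed cost (B) = invoice 73051.41 + 1676.89 + duty 6136.32 = 80864.62
Difference = |73311.78 − 80864.62| = 7552.84

Supplier A is cheaper by USD 7552.84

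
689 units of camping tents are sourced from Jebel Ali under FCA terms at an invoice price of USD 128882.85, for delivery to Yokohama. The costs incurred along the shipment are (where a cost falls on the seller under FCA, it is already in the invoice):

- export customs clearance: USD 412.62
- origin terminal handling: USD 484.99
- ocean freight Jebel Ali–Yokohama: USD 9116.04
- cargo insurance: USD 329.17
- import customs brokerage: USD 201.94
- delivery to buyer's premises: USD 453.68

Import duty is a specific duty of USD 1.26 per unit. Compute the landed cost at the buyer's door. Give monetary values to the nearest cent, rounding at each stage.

FCA: the seller delivers export-cleared goods to the carrier; the buyer bears costs from that point.
Already in the invoice (seller's account under FCA): export clearance — exclude.
CIF value = FCA price + origin terminal + freight + insurance = 128882.85 + 484.99 + 9116.04 + 329.17 = 138813.05
Import duty = 689 × 1.26 = 868.14
Buyer bears: origin terminal 484.99 + freight 9116.04 + insurance 329.17 + brokerage 201.94 + delivery 453.68 + duty 868.14 = 11453.96
Landed cost = invoice 128882.85 + 11453.96 = 140336.81

Total landed cost: USD 140336.81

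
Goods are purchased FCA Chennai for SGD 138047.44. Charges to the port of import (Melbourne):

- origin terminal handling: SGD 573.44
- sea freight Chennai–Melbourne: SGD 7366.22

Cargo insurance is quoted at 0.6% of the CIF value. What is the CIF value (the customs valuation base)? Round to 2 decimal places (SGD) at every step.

Let C be the CIF value. C = FCA price + pre-shipment costs + freight + 0.6% × C
C − 0.6% × C = 138047.44 + 573.44 + 7366.22
0.994 × C = 145987.10
C = 145987.10 / 0.994 = 146868.31
Insurance premium = 0.6% × 146868.31 = 881.21

CIF value: SGD 146868.31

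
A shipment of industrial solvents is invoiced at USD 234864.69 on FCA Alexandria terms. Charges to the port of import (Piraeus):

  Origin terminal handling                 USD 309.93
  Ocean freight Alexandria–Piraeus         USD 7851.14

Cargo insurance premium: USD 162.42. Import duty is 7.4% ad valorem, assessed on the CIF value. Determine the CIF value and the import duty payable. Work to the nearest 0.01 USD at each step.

CIF value: USD 243188.18; import duty: USD 17995.93

CIF = FCA price + pre-shipment costs + freight + insurance
CIF = 234864.69 + 309.93 + 7851.14 + 162.42 = 243188.18
Import duty = 243188.18 × 7.4% = 17995.93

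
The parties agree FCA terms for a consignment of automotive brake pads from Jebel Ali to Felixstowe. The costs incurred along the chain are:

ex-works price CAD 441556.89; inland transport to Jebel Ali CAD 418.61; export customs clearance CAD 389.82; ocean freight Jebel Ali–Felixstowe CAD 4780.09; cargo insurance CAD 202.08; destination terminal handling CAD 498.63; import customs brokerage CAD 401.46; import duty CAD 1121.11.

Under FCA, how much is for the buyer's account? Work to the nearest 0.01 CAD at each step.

Buyer's account: CAD 7003.37

FCA: the seller delivers export-cleared goods to the carrier; the buyer bears costs from that point.
Seller's account: goods 441556.89 + inland to port 418.61 + export clearance 389.82 = 442365.32
Buyer's account: freight 4780.09 + insurance 202.08 + destination terminal 498.63 + brokerage 401.46 + duty 1121.11 = 7003.37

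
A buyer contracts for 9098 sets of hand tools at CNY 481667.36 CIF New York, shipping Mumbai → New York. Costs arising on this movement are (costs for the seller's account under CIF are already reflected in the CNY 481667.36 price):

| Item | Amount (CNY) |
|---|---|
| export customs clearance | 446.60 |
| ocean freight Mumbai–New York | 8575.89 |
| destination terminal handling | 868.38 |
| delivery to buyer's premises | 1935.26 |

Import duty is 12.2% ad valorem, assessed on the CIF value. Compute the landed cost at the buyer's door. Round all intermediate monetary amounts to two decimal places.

CIF: the seller pays costs through ocean freight and marine insurance to the destination port.
Already in the invoice (seller's account under CIF): export clearance, freight — exclude.
The CIF price already equals the CIF value: 481667.36
Import duty = 481667.36 × 12.2% = 58763.42
Buyer bears: destination terminal 868.38 + delivery 1935.26 + duty 58763.42 = 61567.06
Landed cost = invoice 481667.36 + 61567.06 = 543234.42

Total landed cost: CNY 543234.42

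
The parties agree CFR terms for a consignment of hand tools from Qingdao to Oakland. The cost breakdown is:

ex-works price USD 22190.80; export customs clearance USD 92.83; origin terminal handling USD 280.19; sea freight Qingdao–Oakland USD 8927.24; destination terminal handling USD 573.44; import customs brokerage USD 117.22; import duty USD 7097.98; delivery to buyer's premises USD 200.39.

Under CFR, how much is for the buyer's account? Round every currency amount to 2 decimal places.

CFR: the seller pays costs through ocean freight to the destination port, but not insurance.
Seller's account: goods 22190.80 + export clearance 92.83 + origin terminal 280.19 + freight 8927.24 = 31491.06
Buyer's account: destination terminal 573.44 + brokerage 117.22 + duty 7097.98 + delivery 200.39 = 7989.03

Buyer's account: USD 7989.03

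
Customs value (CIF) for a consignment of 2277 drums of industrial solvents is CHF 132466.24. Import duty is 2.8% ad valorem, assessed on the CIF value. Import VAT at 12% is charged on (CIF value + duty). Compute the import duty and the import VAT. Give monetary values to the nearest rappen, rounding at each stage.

Import duty = 132466.24 × 2.8% = 3709.05
VAT base = CIF + duty = 132466.24 + 3709.05 = 136175.29
Import VAT = 136175.29 × 12% = 16341.03

Import duty: CHF 3709.05; import VAT: CHF 16341.03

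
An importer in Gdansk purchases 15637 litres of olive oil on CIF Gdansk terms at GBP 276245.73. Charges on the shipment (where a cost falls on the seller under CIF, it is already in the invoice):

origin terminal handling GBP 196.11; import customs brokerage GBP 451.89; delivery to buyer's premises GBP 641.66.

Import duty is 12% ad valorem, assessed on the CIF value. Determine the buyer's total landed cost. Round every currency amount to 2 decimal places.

CIF: the seller pays costs through ocean freight and marine insurance to the destination port.
Already in the invoice (seller's account under CIF): origin terminal — exclude.
The CIF price already equals the CIF value: 276245.73
Import duty = 276245.73 × 12% = 33149.49
Buyer bears: brokerage 451.89 + delivery 641.66 + duty 33149.49 = 34243.04
Landed cost = invoice 276245.73 + 34243.04 = 310488.77

Total landed cost: GBP 310488.77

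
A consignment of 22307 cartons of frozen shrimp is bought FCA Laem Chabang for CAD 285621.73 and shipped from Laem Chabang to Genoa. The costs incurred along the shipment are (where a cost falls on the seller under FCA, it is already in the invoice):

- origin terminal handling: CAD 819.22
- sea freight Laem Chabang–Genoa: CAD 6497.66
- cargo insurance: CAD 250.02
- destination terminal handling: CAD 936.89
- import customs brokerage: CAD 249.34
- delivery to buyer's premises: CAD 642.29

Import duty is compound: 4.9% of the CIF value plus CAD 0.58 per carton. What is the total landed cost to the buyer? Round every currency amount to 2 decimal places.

Total landed cost: CAD 322321.45

FCA: the seller delivers export-cleared goods to the carrier; the buyer bears costs from that point.
CIF value = FCA price + origin terminal + freight + insurance = 285621.73 + 819.22 + 6497.66 + 250.02 = 293188.63
Ad valorem component: 293188.63 × 4.9% = 14366.24
Specific component: 22307 × 0.58 = 12938.06
Import duty = 14366.24 + 12938.06 = 27304.30
Buyer bears: origin terminal 819.22 + freight 6497.66 + insurance 250.02 + destination terminal 936.89 + brokerage 249.34 + delivery 642.29 + duty 27304.30 = 36699.72
Landed cost = invoice 285621.73 + 36699.72 = 322321.45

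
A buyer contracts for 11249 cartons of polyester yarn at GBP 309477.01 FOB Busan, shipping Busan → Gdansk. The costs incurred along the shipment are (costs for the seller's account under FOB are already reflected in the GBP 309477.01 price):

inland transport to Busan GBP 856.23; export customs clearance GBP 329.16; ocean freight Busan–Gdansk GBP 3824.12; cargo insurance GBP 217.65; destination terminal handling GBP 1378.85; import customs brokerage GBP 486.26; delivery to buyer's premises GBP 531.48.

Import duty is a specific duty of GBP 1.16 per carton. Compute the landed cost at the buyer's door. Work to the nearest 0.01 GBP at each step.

FOB: the seller bears costs until goods are on board at the origin port; the buyer bears freight, insurance and all costs thereafter.
Already in the invoice (seller's account under FOB): inland to port, export clearance — exclude.
CIF value = FOB price + freight + insurance = 309477.01 + 3824.12 + 217.65 = 313518.78
Import duty = 11249 × 1.16 = 13048.84
Buyer bears: freight 3824.12 + insurance 217.65 + destination terminal 1378.85 + brokerage 486.26 + delivery 531.48 + duty 13048.84 = 19487.20
Landed cost = invoice 309477.01 + 19487.20 = 328964.21

Total landed cost: GBP 328964.21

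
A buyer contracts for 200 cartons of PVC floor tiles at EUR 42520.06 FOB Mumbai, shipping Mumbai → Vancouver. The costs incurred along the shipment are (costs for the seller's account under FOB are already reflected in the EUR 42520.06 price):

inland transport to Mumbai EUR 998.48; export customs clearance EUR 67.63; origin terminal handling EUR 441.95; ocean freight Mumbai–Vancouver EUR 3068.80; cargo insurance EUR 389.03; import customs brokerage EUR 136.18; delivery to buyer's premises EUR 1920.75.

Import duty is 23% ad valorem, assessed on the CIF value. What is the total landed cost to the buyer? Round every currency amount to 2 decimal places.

FOB: the seller bears costs until goods are on board at the origin port; the buyer bears freight, insurance and all costs thereafter.
Already in the invoice (seller's account under FOB): inland to port, export clearance, origin terminal — exclude.
CIF value = FOB price + freight + insurance = 42520.06 + 3068.80 + 389.03 = 45977.89
Import duty = 45977.89 × 23% = 10574.91
Buyer bears: freight 3068.80 + insurance 389.03 + brokerage 136.18 + delivery 1920.75 + duty 10574.91 = 16089.67
Landed cost = invoice 42520.06 + 16089.67 = 58609.73

Total landed cost: EUR 58609.73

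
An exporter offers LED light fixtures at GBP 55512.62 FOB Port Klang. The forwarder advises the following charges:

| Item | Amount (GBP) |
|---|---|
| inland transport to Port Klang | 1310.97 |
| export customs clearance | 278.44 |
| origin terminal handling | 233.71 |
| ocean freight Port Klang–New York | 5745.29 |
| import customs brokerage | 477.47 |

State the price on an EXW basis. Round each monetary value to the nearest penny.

EXW price: GBP 53689.50

Not relevant to the conversion: freight, brokerage — on the buyer under both terms; not part of either seller's price.
From FOB to EXW, the seller no longer bears: inland to port, export clearance, origin terminal.
EXW price = 55512.62 − 1310.97 − 278.44 − 233.71 = 53689.50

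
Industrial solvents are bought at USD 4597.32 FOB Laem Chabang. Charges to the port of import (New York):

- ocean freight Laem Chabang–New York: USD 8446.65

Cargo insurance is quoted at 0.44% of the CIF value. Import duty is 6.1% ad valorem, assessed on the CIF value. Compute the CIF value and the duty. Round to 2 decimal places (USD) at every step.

Let C be the CIF value. C = FOB price + freight + 0.44% × C
C − 0.44% × C = 4597.32 + 8446.65
0.9956 × C = 13043.97
C = 13043.97 / 0.9956 = 13101.62
Insurance premium = 0.44% × 13101.62 = 57.65
Import duty = 13101.62 × 6.1% = 799.20

CIF value: USD 13101.62; import duty: USD 799.20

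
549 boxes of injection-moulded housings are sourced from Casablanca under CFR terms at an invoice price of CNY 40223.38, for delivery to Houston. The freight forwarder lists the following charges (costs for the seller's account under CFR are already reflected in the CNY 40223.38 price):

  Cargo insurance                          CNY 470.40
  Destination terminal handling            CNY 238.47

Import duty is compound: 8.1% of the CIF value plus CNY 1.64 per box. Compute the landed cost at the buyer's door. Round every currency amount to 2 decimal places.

CFR: the seller pays costs through ocean freight to the destination port, but not insurance.
CIF value = CFR price + insurance = 40223.38 + 470.40 = 40693.78
Ad valorem component: 40693.78 × 8.1% = 3296.20
Specific component: 549 × 1.64 = 900.36
Import duty = 3296.20 + 900.36 = 4196.56
Buyer bears: insurance 470.40 + destination terminal 238.47 + duty 4196.56 = 4905.43
Landed cost = invoice 40223.38 + 4905.43 = 45128.81

Total landed cost: CNY 45128.81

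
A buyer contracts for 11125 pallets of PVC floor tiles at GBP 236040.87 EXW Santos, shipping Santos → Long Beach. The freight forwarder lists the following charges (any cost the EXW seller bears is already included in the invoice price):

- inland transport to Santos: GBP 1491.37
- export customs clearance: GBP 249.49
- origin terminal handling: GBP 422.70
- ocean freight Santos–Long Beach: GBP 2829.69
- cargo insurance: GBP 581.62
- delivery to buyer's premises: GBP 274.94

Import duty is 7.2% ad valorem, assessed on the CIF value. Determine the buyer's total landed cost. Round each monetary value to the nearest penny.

EXW: the seller makes goods available at their premises; the buyer bears all onward costs.
CIF value = EXW price + inland to port + export clearance + origin terminal + freight + insurance = 236040.87 + 1491.37 + 249.49 + 422.70 + 2829.69 + 581.62 = 241615.74
Import duty = 241615.74 × 7.2% = 17396.33
Buyer bears: inland to port 1491.37 + export clearance 249.49 + origin terminal 422.70 + freight 2829.69 + insurance 581.62 + delivery 274.94 + duty 17396.33 = 23246.14
Landed cost = invoice 236040.87 + 23246.14 = 259287.01

Total landed cost: GBP 259287.01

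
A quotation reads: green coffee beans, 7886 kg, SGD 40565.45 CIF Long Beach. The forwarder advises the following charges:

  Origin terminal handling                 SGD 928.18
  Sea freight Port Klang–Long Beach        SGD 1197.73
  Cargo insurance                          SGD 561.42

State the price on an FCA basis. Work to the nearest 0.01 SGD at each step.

From CIF to FCA, the seller no longer bears: origin terminal, freight, insurance.
FCA price = 40565.45 − 928.18 − 1197.73 − 561.42 = 37878.12

FCA price: SGD 37878.12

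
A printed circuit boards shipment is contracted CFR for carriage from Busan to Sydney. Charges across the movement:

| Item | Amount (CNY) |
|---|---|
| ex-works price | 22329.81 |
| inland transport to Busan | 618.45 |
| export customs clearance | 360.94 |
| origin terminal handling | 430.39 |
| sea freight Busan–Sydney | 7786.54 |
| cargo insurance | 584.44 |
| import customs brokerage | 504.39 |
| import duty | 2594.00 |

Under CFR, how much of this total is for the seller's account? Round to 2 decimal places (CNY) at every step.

CFR: the seller pays costs through ocean freight to the destination port, but not insurance.
Seller's account: goods 22329.81 + inland to port 618.45 + export clearance 360.94 + origin terminal 430.39 + freight 7786.54 = 31526.13
Buyer's account: insurance 584.44 + brokerage 504.39 + duty 2594.00 = 3682.83

Seller's account: CNY 31526.13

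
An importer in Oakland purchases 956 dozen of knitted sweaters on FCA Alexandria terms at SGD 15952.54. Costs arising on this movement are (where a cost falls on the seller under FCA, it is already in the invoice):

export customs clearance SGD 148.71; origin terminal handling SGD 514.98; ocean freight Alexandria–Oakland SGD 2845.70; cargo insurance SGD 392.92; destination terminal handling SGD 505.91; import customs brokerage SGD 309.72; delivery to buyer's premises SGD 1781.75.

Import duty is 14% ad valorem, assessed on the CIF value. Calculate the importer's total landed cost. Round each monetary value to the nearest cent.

FCA: the seller delivers export-cleared goods to the carrier; the buyer bears costs from that point.
Already in the invoice (seller's account under FCA): export clearance — exclude.
CIF value = FCA price + origin terminal + freight + insurance = 15952.54 + 514.98 + 2845.70 + 392.92 = 19706.14
Import duty = 19706.14 × 14% = 2758.86
Buyer bears: origin terminal 514.98 + freight 2845.70 + insurance 392.92 + destination terminal 505.91 + brokerage 309.72 + delivery 1781.75 + duty 2758.86 = 9109.84
Landed cost = invoice 15952.54 + 9109.84 = 25062.38

Total landed cost: SGD 25062.38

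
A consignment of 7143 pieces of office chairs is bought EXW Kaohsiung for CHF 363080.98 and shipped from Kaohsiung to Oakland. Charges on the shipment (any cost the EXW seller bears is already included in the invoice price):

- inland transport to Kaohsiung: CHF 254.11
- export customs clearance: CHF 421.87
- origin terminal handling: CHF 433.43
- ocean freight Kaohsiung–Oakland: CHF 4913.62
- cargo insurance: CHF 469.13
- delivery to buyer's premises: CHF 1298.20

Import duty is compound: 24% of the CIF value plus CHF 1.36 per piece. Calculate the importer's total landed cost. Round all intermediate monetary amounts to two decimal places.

Total landed cost: CHF 469283.37

EXW: the seller makes goods available at their premises; the buyer bears all onward costs.
CIF value = EXW price + inland to port + export clearance + origin terminal + freight + insurance = 363080.98 + 254.11 + 421.87 + 433.43 + 4913.62 + 469.13 = 369573.14
Ad valorem component: 369573.14 × 24% = 88697.55
Specific component: 7143 × 1.36 = 9714.48
Import duty = 88697.55 + 9714.48 = 98412.03
Buyer bears: inland to port 254.11 + export clearance 421.87 + origin terminal 433.43 + freight 4913.62 + insurance 469.13 + delivery 1298.20 + duty 98412.03 = 106202.39
Landed cost = invoice 363080.98 + 106202.39 = 469283.37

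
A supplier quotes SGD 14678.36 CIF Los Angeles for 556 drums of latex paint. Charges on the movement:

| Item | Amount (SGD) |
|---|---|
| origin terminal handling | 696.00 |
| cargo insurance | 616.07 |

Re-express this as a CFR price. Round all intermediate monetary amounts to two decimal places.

CFR price: SGD 14062.29

Not relevant to the conversion: origin terminal — on the seller under both CIF and CFR; already in the CIF price and stays in the CFR price.
From CIF to CFR, the seller no longer bears: insurance.
CFR price = 14678.36 − 616.07 = 14062.29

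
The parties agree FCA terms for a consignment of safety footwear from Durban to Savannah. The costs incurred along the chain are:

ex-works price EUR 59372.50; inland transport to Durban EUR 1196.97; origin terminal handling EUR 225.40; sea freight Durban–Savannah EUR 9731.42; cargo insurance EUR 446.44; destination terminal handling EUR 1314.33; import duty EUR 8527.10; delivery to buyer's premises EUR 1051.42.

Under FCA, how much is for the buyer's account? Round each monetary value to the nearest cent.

Buyer's account: EUR 21296.11

FCA: the seller delivers export-cleared goods to the carrier; the buyer bears costs from that point.
Seller's account: goods 59372.50 + inland to port 1196.97 = 60569.47
Buyer's account: origin terminal 225.40 + freight 9731.42 + insurance 446.44 + destination terminal 1314.33 + duty 8527.10 + delivery 1051.42 = 21296.11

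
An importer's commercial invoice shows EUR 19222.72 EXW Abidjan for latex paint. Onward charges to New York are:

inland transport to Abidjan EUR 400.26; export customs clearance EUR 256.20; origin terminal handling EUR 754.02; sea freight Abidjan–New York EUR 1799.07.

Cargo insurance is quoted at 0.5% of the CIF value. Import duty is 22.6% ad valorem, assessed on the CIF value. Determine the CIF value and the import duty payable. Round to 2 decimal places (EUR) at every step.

Let C be the CIF value. C = EXW price + pre-shipment costs + freight + 0.5% × C
C − 0.5% × C = 19222.72 + 400.26 + 256.20 + 754.02 + 1799.07
0.995 × C = 22432.27
C = 22432.27 / 0.995 = 22544.99
Insurance premium = 0.5% × 22544.99 = 112.72
Import duty = 22544.99 × 22.6% = 5095.17

CIF value: EUR 22544.99; import duty: EUR 5095.17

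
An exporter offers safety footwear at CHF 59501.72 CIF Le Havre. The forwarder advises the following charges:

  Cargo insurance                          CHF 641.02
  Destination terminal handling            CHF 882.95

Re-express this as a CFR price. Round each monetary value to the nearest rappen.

Not relevant to the conversion: destination terminal — on the buyer under both terms; not part of either seller's price.
From CIF to CFR, the seller no longer bears: insurance.
CFR price = 59501.72 − 641.02 = 58860.70

CFR price: CHF 58860.70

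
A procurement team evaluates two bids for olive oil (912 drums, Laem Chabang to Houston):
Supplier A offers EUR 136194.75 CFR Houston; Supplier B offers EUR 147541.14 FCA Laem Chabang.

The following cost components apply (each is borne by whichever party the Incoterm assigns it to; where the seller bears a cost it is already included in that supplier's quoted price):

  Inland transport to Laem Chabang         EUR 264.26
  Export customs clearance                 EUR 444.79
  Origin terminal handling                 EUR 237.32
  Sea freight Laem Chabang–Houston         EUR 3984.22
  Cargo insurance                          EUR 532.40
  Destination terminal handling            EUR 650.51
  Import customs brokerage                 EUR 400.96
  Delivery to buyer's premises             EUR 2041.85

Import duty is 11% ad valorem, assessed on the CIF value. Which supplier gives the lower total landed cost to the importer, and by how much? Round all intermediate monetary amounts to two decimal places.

Supplier A is cheaper by EUR 17280.40

Supplier A (CFR):
CIF value = CFR price + insurance = 136194.75 + 532.40 = 136727.15
Import duty = 136727.15 × 11% = 15039.99
Buyer bears (A): 532.40 + 650.51 + 400.96 + 2041.85 = 3625.72
Landed cost (A) = invoice 136194.75 + 3625.72 + duty 15039.99 = 154860.46
Supplier B (FCA):
CIF value = FCA price + origin terminal + freight + insurance = 147541.14 + 237.32 + 3984.22 + 532.40 = 152295.08
Import duty = 152295.08 × 11% = 16752.46
Buyer bears (B): 237.32 + 3984.22 + 532.40 + 650.51 + 400.96 + 2041.85 = 7847.26
Landed cost (B) = invoice 147541.14 + 7847.26 + duty 16752.46 = 172140.86
Difference = |154860.46 − 172140.86| = 17280.40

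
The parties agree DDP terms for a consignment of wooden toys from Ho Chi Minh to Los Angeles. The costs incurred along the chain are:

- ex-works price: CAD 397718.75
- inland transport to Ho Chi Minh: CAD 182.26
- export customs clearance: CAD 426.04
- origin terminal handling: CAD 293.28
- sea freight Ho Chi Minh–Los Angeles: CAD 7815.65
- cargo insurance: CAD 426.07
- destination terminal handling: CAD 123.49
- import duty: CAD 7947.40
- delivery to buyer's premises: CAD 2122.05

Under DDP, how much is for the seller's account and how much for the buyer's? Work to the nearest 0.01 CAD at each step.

DDP: the seller bears all costs including import duty.
Seller's account: goods 397718.75 + inland to port 182.26 + export clearance 426.04 + origin terminal 293.28 + freight 7815.65 + insurance 426.07 + destination terminal 123.49 + duty 7947.40 + delivery 2122.05 = 417054.99
Buyer's account: 0.00

Seller: CAD 417054.99; buyer: CAD 0.00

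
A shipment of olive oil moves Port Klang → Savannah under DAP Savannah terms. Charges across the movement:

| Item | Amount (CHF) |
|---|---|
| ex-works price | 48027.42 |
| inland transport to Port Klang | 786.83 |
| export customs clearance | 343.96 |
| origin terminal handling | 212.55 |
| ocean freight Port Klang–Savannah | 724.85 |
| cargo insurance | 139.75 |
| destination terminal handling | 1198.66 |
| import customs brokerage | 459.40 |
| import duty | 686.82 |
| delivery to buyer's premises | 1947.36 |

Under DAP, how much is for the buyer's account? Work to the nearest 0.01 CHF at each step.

DAP: the seller bears all costs to the named destination except import duty and clearance.
Seller's account: goods 48027.42 + inland to port 786.83 + export clearance 343.96 + origin terminal 212.55 + freight 724.85 + insurance 139.75 + destination terminal 1198.66 + delivery 1947.36 = 53381.38
Buyer's account: brokerage 459.40 + duty 686.82 = 1146.22

Buyer's account: CHF 1146.22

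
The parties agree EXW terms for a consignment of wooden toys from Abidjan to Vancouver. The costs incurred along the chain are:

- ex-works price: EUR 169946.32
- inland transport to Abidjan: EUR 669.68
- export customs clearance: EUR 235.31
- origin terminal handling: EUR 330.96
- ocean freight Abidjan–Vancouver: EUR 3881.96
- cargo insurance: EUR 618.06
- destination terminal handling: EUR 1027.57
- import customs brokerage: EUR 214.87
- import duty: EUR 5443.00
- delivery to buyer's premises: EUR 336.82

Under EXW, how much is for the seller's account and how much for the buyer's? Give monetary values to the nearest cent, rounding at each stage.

Seller: EUR 169946.32; buyer: EUR 12758.23

EXW: the seller makes goods available at their premises; the buyer bears all onward costs.
Seller's account: goods 169946.32 = 169946.32
Buyer's account: inland to port 669.68 + export clearance 235.31 + origin terminal 330.96 + freight 3881.96 + insurance 618.06 + destination terminal 1027.57 + brokerage 214.87 + duty 5443.00 + delivery 336.82 = 12758.23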